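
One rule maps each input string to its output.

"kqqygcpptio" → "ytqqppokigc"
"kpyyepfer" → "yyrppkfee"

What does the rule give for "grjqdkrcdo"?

rrqokjgddc

What's happening: sort the characters into reverse alphabetical order.
So "grjqdkrcdo" becomes "rrqokjgddc".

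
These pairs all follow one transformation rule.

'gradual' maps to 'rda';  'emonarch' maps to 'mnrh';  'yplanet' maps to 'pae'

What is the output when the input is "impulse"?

The rule is to keep every other character starting from the second (positions 2nd, 4th, 6th, ...).
Applying that to "impulse" gives "mus".

mus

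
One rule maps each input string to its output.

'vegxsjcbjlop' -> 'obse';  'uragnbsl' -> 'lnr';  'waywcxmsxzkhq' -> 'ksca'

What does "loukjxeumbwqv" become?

What's happening: keep one character in every 3, starting at position 2 (positions 2nd, 5th, 8th, ...), then reverse the string.
Working it through for "loukjxeumbwqv": intermediate "ojuw", final "wujo".

wujo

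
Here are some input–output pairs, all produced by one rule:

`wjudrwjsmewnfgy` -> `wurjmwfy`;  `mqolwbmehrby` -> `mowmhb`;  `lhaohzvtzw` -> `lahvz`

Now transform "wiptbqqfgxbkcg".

wpbqgbc

What's happening: keep every other character starting from the first (positions 1st, 3rd, 5th, ...).
So "wiptbqqfgxbkcg" becomes "wpbqgbc".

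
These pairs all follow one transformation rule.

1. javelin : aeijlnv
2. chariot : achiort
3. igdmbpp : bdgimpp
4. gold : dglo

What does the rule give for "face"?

acef

The transformation: sort the characters into alphabetical order.
On "face" that produces "acef".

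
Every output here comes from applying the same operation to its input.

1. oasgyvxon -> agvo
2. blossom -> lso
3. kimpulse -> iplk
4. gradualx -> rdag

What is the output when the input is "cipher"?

ihc

Looking at the pairs, the operation is to swap the first and last characters, then keep every other character starting from the second (positions 2nd, 4th, 6th, ...).
Working it through for "cipher": intermediate "riphec", final "ihc".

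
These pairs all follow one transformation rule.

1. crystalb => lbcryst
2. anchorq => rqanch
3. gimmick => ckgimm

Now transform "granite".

What's happening: move the last 2 characters to the front (rotate right by 2), then delete the last character.
Applying both steps to "granite": "tegrani", then "tegran".
(Check on "crystalb": → "lbcrysta" → "lbcryst" ✓)

tegran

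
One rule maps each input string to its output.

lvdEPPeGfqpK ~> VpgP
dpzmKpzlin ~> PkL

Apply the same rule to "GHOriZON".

hIn

Looking at the pairs, the operation is to flip the case of every letter, then keep one character in every 3, starting at position 2 (positions 2nd, 5th, 8th, ...).
So "GHOriZON" becomes "hIn".
(Check on "lvdEPPeGfqpK": → "LVDeppEgFQPk" → "VpgP" ✓)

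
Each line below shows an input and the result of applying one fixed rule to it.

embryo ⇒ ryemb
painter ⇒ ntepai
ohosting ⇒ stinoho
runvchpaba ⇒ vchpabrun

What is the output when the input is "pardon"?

dopar

The rule is to delete the last character, then move the first 3 characters to the end (rotate left by 3).
So "pardon" becomes "dopar".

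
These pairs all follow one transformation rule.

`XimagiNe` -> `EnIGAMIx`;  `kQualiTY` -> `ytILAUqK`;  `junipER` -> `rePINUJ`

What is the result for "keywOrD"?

Each output is the input with this applied: flip the case of every letter, then reverse the string.
For "keywOrD", step one produces "KEYWoRd"; step two turns that into "dRoWYEK".
(Check on "XimagiNe": → "xIMAGInE" → "EnIGAMIx" ✓)

dRoWYEK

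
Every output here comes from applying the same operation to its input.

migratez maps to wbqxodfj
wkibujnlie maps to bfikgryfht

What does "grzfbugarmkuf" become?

What's happening: shift every letter 3 places backward in the alphabet (wrapping around), then reverse the string.
Starting from "grzfbugarmkuf": after the first operation, "dowcyrdxojhrc"; after the second, "crhjoxdrycwod".

crhjoxdrycwod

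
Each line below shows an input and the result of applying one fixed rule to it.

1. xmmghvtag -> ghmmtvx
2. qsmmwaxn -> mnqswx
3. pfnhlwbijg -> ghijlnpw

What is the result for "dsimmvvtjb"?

The transformation: sort the characters into alphabetical order, then delete the first 2 characters.
Starting from "dsimmvvtjb": after the first operation, "bdijmmstvv"; after the second, "ijmmstvv".

ijmmstvv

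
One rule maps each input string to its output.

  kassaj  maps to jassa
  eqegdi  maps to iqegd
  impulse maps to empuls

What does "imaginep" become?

What's happening: delete the first character, then move the last character to the front.
Starting from "imaginep": after the first operation, "maginep"; after the second, "pmagine".

pmagine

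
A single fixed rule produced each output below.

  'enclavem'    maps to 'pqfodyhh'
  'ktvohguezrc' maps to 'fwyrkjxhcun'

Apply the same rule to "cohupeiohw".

In each case the input is transformed by: shift every letter 3 places forward in the alphabet (wrapping around), then swap the first and last characters.
Applying that to "cohupeiohw" gives "zrkxshlrkf".
(Check on "ktvohguezrc": → "nwyrkjxhcuf" → "fwyrkjxhcun" ✓)

zrkxshlrkf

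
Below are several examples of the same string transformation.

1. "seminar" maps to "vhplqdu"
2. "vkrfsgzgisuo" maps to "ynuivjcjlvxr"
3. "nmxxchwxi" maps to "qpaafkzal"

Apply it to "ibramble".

Each output is the input with this applied: shift every letter 3 places forward in the alphabet (wrapping around).
Doing the same to "ibramble": "leudpeoh".

leudpeoh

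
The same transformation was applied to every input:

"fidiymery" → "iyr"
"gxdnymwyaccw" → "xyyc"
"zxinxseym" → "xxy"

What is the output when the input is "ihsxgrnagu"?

hga

What's happening: keep one character in every 3, starting at position 2 (positions 2nd, 5th, 8th, ...).
On "ihsxgrnagu" that produces "hga".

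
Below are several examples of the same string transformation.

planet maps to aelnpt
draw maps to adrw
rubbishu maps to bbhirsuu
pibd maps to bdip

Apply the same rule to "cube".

bceu

Each output is the input with this applied: sort the characters into alphabetical order.
Applying that to "cube" gives "bceu".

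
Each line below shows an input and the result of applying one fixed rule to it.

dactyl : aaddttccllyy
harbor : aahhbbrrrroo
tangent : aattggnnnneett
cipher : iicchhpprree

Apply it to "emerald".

The pattern: swap each adjacent pair of characters (1↔2, 3↔4, ...), then double every character.
Applying both steps to "emerald": "merelad", then "mmeerreellaadd".

mmeerreellaadd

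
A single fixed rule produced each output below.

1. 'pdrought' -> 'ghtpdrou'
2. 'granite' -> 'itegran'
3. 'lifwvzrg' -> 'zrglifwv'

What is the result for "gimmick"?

ickgimm

In each case the input is transformed by: move the last 3 characters to the front (rotate right by 3).
So "gimmick" becomes "ickgimm".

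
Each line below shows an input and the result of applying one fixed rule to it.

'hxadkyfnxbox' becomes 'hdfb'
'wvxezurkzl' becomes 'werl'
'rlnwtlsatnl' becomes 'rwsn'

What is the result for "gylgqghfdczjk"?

The pattern: keep one character in every 3, starting at position 1 (positions 1st, 4th, 7th, ...).
For "gylgqghfdczjk" the result is "gghck".

gghck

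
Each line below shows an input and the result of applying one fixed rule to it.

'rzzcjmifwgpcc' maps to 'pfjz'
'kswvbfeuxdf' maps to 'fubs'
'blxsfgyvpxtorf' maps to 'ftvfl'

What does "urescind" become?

dcr

In each case the input is transformed by: keep one character in every 3, starting at position 2 (positions 2nd, 5th, 8th, ...), then reverse the string.
Applying both steps to "urescind": "rcd", then "dcr".
(Check on "blxsfgyvpxtorf": → "lfvtf" → "ftvfl" ✓)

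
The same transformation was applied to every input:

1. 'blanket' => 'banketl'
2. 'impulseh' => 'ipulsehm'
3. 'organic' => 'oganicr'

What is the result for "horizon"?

The transformation: move the first character to the end, then swap the first and last characters.
Working it through for "horizon": intermediate "orizonh", final "hrizono".

hrizono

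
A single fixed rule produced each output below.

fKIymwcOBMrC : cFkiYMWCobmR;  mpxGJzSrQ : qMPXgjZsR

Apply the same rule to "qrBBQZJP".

pQRbbqzj

The transformation: move the last character to the front, then flip the case of every letter.
On "qrBBQZJP": the first step gives "PqrBBQZJ", and the second then gives "pQRbbqzj".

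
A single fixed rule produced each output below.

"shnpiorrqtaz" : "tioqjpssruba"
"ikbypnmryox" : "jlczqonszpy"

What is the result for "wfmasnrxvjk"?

The pattern: shift every letter 1 place forward in the alphabet (wrapping around).
On "wfmasnrxvjk" that produces "xgnbtosywkl".

xgnbtosywkl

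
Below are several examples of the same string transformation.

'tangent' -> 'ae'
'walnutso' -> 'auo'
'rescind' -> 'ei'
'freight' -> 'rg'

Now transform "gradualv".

ruv

In each case the input is transformed by: keep one character in every 3, starting at position 2 (positions 2nd, 5th, 8th, ...).
"gradualv" → "ruv".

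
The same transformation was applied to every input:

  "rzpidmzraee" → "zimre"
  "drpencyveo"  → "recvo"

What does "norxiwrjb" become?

The pattern: keep every other character starting from the second (positions 2nd, 4th, 6th, ...).
"norxiwrjb" → "oxwj".

oxwj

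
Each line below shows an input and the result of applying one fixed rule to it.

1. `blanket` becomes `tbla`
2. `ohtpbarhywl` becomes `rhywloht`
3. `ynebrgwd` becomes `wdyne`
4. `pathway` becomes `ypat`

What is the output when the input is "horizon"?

nhor

What's happening: move the first 3 characters to the end (rotate left by 3), then delete the first 3 characters.
"horizon" → "izonhor" → "nhor".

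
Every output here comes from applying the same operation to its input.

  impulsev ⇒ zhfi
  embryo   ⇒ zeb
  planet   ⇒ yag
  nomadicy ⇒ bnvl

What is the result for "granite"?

eag

The rule is to shift every letter 13 places forward in the alphabet (wrapping around) — i.e. ROT13, then keep every other character starting from the second (positions 2nd, 4th, 6th, ...).
"granite" → "tenavgr" → "eag".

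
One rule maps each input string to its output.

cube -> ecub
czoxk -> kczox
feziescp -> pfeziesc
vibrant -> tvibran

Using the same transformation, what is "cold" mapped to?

The transformation: move the last character to the front.
"cold" → "dcol".

dcol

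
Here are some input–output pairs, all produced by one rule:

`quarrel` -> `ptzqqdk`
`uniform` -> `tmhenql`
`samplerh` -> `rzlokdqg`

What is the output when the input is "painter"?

The rule is to shift every letter 1 place backward in the alphabet (wrapping around).
For "painter" the result is "ozhmsdq".

ozhmsdq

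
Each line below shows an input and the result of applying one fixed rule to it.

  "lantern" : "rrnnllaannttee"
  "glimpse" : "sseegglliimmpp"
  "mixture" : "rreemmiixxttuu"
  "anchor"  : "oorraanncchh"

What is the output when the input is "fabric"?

Each output is the input with this applied: move the last 2 characters to the front (rotate right by 2), then double every character.
For "fabric", step one produces "icfabr"; step two turns that into "iiccffaabbrr".

iiccffaabbrr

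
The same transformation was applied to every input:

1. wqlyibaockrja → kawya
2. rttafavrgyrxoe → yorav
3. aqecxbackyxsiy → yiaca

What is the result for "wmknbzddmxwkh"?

xhwnd

The transformation: keep one character in every 3, starting at position 1 (positions 1st, 4th, 7th, ...), then move the first 3 characters to the end (rotate left by 3).
On "wmknbzddmxwkh" that produces "xhwnd".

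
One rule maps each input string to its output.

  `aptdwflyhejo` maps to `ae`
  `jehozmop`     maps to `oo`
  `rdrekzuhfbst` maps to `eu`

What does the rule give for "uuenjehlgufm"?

uu

The transformation: keep one character in every 3, starting at position 1 (positions 1st, 4th, 7th, ...), then keep only the vowels.
So "uuenjehlgufm" becomes "uu".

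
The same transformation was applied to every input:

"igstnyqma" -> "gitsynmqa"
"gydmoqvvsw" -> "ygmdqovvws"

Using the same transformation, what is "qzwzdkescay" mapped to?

Looking at the pairs, the operation is to swap each adjacent pair of characters (1↔2, 3↔4, ...).
Doing the same to "qzwzdkescay": "zqzwkdseacy".

zqzwkdseacy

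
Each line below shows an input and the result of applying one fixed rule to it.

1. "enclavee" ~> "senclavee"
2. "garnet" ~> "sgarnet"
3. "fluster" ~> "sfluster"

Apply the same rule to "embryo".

sembryo

In each case the input is transformed by: prepend "s".
So "embryo" becomes "sembryo".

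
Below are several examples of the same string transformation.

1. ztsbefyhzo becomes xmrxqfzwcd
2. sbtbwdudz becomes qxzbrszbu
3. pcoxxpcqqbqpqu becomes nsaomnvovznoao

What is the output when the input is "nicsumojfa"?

lygdahqmsk

The pattern: take characters alternately from the front and the back (1st, last, 2nd, 2nd-last, ...), then shift every letter 2 places backward in the alphabet (wrapping around).
For "nicsumojfa", step one produces "naifcjsoum"; step two turns that into "lygdahqmsk".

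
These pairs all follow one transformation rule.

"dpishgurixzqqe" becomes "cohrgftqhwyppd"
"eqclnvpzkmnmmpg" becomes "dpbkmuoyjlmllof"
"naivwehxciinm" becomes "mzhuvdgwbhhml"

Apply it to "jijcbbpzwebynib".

ihibaaoyvdaxmha

The rule is to shift every letter 1 place backward in the alphabet (wrapping around).
So "jijcbbpzwebynib" becomes "ihibaaoyvdaxmha".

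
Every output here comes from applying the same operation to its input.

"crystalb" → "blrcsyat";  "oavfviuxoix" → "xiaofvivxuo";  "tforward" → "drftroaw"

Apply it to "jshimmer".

resjihmm

The rule is to move the last 2 characters to the front (rotate right by 2), then swap each adjacent pair of characters (1↔2, 3↔4, ...).
"jshimmer" → "resjihmm".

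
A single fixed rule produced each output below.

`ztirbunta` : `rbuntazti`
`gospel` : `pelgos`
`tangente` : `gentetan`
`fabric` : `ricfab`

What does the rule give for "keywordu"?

wordukey

Each output is the input with this applied: move the first 3 characters to the end (rotate left by 3).
So "keywordu" becomes "wordukey".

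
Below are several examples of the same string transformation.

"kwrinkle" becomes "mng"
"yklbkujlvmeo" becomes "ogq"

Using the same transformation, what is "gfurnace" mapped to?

ceg

What's happening: shift every letter 2 places forward in the alphabet (wrapping around), then keep only the last 3 characters.
Starting from "gfurnace": after the first operation, "ihwtpceg"; after the second, "ceg".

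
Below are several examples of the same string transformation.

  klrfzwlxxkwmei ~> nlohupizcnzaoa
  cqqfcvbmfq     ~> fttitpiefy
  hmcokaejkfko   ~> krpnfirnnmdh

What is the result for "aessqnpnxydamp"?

The rule is to take characters alternately from the front and the back (1st, last, 2nd, 2nd-last, ...), then shift every letter 3 places forward in the alphabet (wrapping around).
For "aessqnpnxydamp", step one produces "apemsasdqynxpn"; step two turns that into "dshpvdvgtbqasq".

dshpvdvgtbqasq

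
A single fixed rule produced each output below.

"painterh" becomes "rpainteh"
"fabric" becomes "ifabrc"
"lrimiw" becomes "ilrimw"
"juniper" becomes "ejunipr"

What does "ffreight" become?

hffreigt

The transformation: move the last character to the front, then swap the first and last characters.
On "ffreight": the first step gives "tffreigh", and the second then gives "hffreigt".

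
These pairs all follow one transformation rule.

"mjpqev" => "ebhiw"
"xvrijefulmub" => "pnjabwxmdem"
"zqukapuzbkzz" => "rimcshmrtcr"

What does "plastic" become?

Looking at the pairs, the operation is to shift every letter 8 places backward in the alphabet (wrapping around), then delete the last character.
Working it through for "plastic": intermediate "hdsklau", final "hdskla".

hdskla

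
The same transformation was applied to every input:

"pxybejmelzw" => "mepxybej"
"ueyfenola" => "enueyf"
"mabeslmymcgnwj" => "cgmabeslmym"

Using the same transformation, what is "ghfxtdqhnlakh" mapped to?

Each output is the input with this applied: delete the last 3 characters, then move the last 2 characters to the front (rotate right by 2).
Applying both steps to "ghfxtdqhnlakh": "ghfxtdqhnl", then "nlghfxtdqh".

nlghfxtdqh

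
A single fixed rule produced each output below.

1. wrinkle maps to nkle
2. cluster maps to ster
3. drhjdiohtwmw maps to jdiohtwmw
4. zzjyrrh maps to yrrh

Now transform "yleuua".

uua

The rule is to delete the first 3 characters.
Applying that to "yleuua" gives "uua".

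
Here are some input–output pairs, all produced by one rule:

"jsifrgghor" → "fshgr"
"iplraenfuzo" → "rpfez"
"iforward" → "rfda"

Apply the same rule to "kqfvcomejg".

vqeog

The transformation: keep every other character starting from the second (positions 2nd, 4th, 6th, ...), then swap each adjacent pair of characters (1↔2, 3↔4, ...).
Applying both steps to "kqfvcomejg": "qvoeg", then "vqeog".
(Check on "iforward": → "frad" → "rfda" ✓)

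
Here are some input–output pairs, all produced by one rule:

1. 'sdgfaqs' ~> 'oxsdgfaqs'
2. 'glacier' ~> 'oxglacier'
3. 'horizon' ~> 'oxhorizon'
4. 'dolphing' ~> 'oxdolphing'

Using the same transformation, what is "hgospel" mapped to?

What's happening: prepend "ox".
For "hgospel" the result is "oxhgospel".

oxhgospel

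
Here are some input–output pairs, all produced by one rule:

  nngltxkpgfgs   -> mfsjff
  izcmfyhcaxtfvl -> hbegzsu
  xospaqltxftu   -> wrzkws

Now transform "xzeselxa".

wddw

The pattern: keep every other character starting from the first (positions 1st, 3rd, 5th, ...), then shift every letter 1 place backward in the alphabet (wrapping around).
On "xzeselxa": the first step gives "xeex", and the second then gives "wddw".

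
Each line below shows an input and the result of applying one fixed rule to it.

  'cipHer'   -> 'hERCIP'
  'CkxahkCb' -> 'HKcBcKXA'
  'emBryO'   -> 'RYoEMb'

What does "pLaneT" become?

What's happening: swap the front and back halves of the string, then flip the case of every letter.
On "pLaneT": the first step gives "neTpLa", and the second then gives "NEtPlA".
(Check on "CkxahkCb": → "hkCbCkxa" → "HKcBcKXA" ✓)

NEtPlA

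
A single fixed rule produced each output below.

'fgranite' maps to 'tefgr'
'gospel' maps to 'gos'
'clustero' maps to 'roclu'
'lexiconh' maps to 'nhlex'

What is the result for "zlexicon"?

onzle

The pattern: move the first 3 characters to the end (rotate left by 3), then delete the first 3 characters.
On "zlexicon": the first step gives "xiconzle", and the second then gives "onzle".
(Check on "clustero": → "steroclu" → "roclu" ✓)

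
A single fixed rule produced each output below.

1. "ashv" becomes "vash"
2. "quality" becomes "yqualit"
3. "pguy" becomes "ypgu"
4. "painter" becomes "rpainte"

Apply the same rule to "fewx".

What's happening: move the last character to the front.
"fewx" → "xfew".

xfew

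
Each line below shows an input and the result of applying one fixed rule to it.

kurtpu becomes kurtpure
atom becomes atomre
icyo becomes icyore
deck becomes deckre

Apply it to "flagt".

flagtre

The transformation: append "re".
Applying that to "flagt" gives "flagtre".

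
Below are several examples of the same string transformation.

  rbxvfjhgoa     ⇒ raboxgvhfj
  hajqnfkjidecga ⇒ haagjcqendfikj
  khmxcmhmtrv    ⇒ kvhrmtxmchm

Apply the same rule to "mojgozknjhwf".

Rule — take characters alternately from the front and the back (1st, last, 2nd, 2nd-last, ...).
For "mojgozknjhwf" the result is "mfowjhgjonzk".

mfowjhgjonzk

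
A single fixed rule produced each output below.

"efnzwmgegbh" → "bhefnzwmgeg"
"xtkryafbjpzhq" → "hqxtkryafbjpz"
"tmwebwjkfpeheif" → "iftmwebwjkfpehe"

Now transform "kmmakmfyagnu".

What's happening: move the last 2 characters to the front (rotate right by 2).
Doing the same to "kmmakmfyagnu": "nukmmakmfyag".

nukmmakmfyag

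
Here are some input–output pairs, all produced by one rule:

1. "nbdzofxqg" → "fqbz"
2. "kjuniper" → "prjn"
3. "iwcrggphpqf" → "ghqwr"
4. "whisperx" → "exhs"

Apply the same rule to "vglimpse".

Looking at the pairs, the operation is to keep every other character starting from the second (positions 2nd, 4th, 6th, ...), then move the first 2 characters to the end (rotate left by 2).
On "vglimpse": the first step gives "gipe", and the second then gives "pegi".

pegi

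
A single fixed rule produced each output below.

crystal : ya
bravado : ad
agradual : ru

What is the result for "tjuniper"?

up

What's happening: keep one character in every 3, starting at position 3 (positions 3rd, 6th, 9th, ...).
For "tjuniper" the result is "up".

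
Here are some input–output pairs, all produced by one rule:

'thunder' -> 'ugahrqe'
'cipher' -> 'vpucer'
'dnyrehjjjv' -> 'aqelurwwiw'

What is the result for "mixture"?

vzgkehr

What's happening: shift every letter 13 places forward in the alphabet (wrapping around) — i.e. ROT13, then swap each adjacent pair of characters (1↔2, 3↔4, ...).
Applying both steps to "mixture": "zvkgher", then "vzgkehr".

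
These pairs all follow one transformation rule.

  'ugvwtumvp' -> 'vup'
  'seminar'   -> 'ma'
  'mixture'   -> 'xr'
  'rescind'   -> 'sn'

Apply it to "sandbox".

In each case the input is transformed by: keep one character in every 3, starting at position 3 (positions 3rd, 6th, 9th, ...).
So "sandbox" becomes "no".

no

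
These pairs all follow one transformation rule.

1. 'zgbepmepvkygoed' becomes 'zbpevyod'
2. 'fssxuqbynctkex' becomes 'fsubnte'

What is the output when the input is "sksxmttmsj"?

ssmts

The transformation: keep every other character starting from the first (positions 1st, 3rd, 5th, ...).
So "sksxmttmsj" becomes "ssmts".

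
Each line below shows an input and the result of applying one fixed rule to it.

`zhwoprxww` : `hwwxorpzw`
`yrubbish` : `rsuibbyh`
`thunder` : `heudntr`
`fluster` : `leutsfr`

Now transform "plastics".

lcaistps

What's happening: take characters alternately from the front and the back (1st, last, 2nd, 2nd-last, ...), then move the first 2 characters to the end (rotate left by 2).
Applying both steps to "plastics": "pslcaist", then "lcaistps".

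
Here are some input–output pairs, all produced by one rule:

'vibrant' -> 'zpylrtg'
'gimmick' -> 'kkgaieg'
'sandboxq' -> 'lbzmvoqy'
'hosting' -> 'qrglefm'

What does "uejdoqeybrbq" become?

hbmocwzpzosc

Rule — move the first 2 characters to the end (rotate left by 2), then shift every letter 2 places backward in the alphabet (wrapping around).
Applying both steps to "uejdoqeybrbq": "jdoqeybrbque", then "hbmocwzpzosc".
(Check on "vibrant": → "brantvi" → "zpylrtg" ✓)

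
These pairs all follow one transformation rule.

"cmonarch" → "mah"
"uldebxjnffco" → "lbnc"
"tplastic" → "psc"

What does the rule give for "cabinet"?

an

The rule is to keep one character in every 3, starting at position 2 (positions 2nd, 5th, 8th, ...).
So "cabinet" becomes "an".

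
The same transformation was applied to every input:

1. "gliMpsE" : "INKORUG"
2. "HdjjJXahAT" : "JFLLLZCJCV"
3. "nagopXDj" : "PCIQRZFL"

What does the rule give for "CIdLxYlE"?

In each case the input is transformed by: shift every letter 2 places forward in the alphabet (wrapping around), then convert every letter to uppercase.
"CIdLxYlE" → "EKFNZANG".
(Check on "HdjjJXahAT": → "JfllLZcjCV" → "JFLLLZCJCV" ✓)

EKFNZANG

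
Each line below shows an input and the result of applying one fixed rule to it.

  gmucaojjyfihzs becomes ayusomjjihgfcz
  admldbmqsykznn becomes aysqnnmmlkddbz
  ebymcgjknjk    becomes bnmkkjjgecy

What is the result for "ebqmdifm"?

What's happening: sort the characters into reverse alphabetical order, then swap the first and last characters.
For "ebqmdifm", step one produces "qmmifedb"; step two turns that into "bmmifedq".

bmmifedq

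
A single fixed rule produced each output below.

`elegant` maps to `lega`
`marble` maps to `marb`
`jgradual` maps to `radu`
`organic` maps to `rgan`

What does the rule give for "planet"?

In each case the input is transformed by: move the last 2 characters to the front (rotate right by 2), then keep only the last 4 characters.
Applying both steps to "planet": "etplan", then "plan".
(Check on "elegant": → "ntelega" → "lega" ✓)

plan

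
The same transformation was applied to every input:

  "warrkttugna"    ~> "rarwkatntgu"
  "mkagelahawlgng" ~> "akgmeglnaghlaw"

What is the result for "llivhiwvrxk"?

ilvlhkixwrv

The pattern: move the first 2 characters to the end (rotate left by 2), then take characters alternately from the front and the back (1st, last, 2nd, 2nd-last, ...).
Starting from "llivhiwvrxk": after the first operation, "ivhiwvrxkll"; after the second, "ilvlhkixwrv".
(Check on "warrkttugna": → "rrkttugnawa" → "rarwkatntgu" ✓)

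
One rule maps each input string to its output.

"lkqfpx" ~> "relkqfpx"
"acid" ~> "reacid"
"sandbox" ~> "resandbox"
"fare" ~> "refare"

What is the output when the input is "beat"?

Looking at the pairs, the operation is to prepend "re".
"beat" → "rebeat".

rebeat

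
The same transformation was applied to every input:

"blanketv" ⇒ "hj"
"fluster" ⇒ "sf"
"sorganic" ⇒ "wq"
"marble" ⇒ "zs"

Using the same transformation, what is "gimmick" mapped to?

qy

The rule is to shift every letter 12 places backward in the alphabet (wrapping around), then keep only the last 2 characters.
For "gimmick", step one produces "uwaawqy"; step two turns that into "qy".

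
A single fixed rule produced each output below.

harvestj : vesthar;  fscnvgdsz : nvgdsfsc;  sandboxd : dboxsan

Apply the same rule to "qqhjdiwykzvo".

jdiwykzvqqh

In each case the input is transformed by: delete the last character, then move the first 3 characters to the end (rotate left by 3).
On "qqhjdiwykzvo": the first step gives "qqhjdiwykzv", and the second then gives "jdiwykzvqqh".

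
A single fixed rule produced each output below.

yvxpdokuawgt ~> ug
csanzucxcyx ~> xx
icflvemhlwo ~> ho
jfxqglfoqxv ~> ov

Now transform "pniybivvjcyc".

vy

Rule — keep one character in every 3, starting at position 2 (positions 2nd, 5th, 8th, ...), then delete the first 2 characters.
"pniybivvjcyc" → "nbvy" → "vy".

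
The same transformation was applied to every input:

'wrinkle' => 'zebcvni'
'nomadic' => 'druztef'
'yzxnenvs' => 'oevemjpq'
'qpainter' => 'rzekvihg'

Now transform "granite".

Rule — shift every letter 9 places backward in the alphabet (wrapping around), then move the first 2 characters to the end (rotate left by 2).
For "granite", step one produces "xirezkv"; step two turns that into "rezkvxi".

rezkvxi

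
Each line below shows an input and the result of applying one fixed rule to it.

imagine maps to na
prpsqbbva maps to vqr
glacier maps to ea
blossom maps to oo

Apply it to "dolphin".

The rule is to reverse the string, then keep one character in every 3, starting at position 2 (positions 2nd, 5th, 8th, ...).
Starting from "dolphin": after the first operation, "nihplod"; after the second, "il".

il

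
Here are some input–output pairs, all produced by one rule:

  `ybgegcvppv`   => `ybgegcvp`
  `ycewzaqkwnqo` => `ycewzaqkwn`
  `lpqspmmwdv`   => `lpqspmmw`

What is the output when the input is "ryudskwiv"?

In each case the input is transformed by: delete the last 2 characters.
"ryudskwiv" → "ryudskw".

ryudskw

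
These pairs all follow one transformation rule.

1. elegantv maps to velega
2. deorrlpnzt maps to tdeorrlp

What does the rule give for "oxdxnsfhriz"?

zoxdxnsfh

What's happening: move the last 3 characters to the front (rotate right by 3), then delete the first 2 characters.
Applying both steps to "oxdxnsfhriz": "rizoxdxnsfh", then "zoxdxnsfh".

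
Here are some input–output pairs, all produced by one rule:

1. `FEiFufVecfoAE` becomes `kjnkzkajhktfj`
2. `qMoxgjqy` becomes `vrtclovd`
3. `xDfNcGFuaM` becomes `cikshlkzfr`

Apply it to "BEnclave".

gjshqfaj

Looking at the pairs, the operation is to shift every letter 5 places forward in the alphabet (wrapping around), then convert every letter to lowercase.
So "BEnclave" becomes "gjshqfaj".
(Check on "xDfNcGFuaM": → "cIkShLKzfR" → "cikshlkzfr" ✓)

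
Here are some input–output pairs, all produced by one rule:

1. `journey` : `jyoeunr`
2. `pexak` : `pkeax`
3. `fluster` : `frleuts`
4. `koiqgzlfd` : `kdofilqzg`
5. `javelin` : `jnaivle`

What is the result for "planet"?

The rule is to take characters alternately from the front and the back (1st, last, 2nd, 2nd-last, ...).
So "planet" becomes "ptlean".

ptlean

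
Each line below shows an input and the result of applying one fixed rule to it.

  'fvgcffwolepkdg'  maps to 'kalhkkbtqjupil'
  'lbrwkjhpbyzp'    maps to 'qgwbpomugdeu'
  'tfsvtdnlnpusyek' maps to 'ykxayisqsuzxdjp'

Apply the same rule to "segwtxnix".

Looking at the pairs, the operation is to shift every letter 5 places forward in the alphabet (wrapping around).
"segwtxnix" → "xjlbycsnc".

xjlbycsnc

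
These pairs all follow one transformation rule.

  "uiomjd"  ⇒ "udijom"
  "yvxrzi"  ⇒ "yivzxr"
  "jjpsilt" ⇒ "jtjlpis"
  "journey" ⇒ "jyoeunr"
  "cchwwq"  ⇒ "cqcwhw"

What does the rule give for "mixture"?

meirxut

The pattern: take characters alternately from the front and the back (1st, last, 2nd, 2nd-last, ...).
"mixture" → "meirxut".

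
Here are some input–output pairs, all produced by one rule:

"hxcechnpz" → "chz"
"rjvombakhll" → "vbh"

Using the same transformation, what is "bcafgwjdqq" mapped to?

What's happening: keep one character in every 3, starting at position 3 (positions 3rd, 6th, 9th, ...).
Applying that to "bcafgwjdqq" gives "awq".

awq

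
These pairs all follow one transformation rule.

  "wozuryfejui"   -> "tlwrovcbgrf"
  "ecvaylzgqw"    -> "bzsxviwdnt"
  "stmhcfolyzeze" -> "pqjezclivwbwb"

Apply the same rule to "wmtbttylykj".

Looking at the pairs, the operation is to shift every letter 3 places backward in the alphabet (wrapping around).
On "wmtbttylykj" that produces "tjqyqqvivhg".

tjqyqqvivhg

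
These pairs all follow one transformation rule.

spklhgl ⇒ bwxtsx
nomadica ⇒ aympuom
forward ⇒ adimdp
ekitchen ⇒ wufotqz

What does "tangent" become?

mzsqzf

Looking at the pairs, the operation is to delete the first character, then shift every letter 12 places forward in the alphabet (wrapping around).
For "tangent", step one produces "angent"; step two turns that into "mzsqzf".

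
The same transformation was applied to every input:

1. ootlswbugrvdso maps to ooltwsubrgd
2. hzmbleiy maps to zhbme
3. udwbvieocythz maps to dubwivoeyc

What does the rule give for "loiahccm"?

The rule is to swap each adjacent pair of characters (1↔2, 3↔4, ...), then delete the last 3 characters.
Applying that to "loiahccm" gives "olaic".
(Check on "hzmbleiy": → "zhbmelyi" → "zhbme" ✓)

olaic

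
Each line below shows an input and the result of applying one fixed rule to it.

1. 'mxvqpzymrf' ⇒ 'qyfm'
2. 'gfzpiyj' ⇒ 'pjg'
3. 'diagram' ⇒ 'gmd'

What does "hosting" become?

What's happening: keep one character in every 3, starting at position 1 (positions 1st, 4th, 7th, ...), then move the first character to the end.
Applying both steps to "hosting": "htg", then "tgh".

tgh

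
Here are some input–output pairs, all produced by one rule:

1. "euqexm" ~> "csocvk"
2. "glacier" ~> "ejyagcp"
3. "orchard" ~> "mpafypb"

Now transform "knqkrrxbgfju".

iloippvzedhs

Each output is the input with this applied: shift every letter 2 places backward in the alphabet (wrapping around).
Applying that to "knqkrrxbgfju" gives "iloippvzedhs".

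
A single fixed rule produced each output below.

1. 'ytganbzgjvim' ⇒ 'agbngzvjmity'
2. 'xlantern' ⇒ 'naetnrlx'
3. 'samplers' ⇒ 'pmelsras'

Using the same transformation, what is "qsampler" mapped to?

malpresq

The pattern: swap each adjacent pair of characters (1↔2, 3↔4, ...), then move the first 2 characters to the end (rotate left by 2).
Working it through for "qsampler": intermediate "sqmalpre", final "malpresq".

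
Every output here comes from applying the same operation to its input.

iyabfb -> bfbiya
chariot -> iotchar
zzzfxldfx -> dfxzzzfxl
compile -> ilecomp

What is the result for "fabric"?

ricfab

What's happening: move the last 3 characters to the front (rotate right by 3).
Applying that to "fabric" gives "ricfab".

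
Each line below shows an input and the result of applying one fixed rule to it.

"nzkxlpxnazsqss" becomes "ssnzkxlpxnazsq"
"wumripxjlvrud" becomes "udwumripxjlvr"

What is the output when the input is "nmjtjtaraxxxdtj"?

tjnmjtjtaraxxxd

Looking at the pairs, the operation is to move the last 2 characters to the front (rotate right by 2).
For "nmjtjtaraxxxdtj" the result is "tjnmjtjtaraxxxd".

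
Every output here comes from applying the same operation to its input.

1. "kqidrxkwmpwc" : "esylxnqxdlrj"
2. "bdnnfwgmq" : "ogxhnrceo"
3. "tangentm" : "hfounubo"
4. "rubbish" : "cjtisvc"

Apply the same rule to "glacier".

djfshmb

The rule is to move the first 3 characters to the end (rotate left by 3), then shift every letter 1 place forward in the alphabet (wrapping around).
Applying both steps to "glacier": "ciergla", then "djfshmb".
(Check on "tangentm": → "gentmtan" → "hfounubo" ✓)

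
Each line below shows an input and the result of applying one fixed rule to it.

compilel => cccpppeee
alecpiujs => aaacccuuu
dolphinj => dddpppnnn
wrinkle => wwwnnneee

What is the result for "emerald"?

eeerrrddd

Looking at the pairs, the operation is to keep one character in every 3, starting at position 1 (positions 1st, 4th, 7th, ...), then repeat every character 3 times.
Applying both steps to "emerald": "erd", then "eeerrrddd".
(Check on "dolphinj": → "dpn" → "dddpppnnn" ✓)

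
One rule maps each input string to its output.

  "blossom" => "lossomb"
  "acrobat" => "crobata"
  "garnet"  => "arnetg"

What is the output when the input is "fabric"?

abricf

The pattern: move the first character to the end.
So "fabric" becomes "abricf".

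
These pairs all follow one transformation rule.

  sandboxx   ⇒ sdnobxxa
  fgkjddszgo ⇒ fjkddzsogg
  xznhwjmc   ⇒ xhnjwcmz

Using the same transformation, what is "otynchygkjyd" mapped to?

Each output is the input with this applied: swap each adjacent pair of characters (1↔2, 3↔4, ...), then move the first character to the end.
So "otynchygkjyd" becomes "onyhcgyjkdyt".

onyhcgyjkdyt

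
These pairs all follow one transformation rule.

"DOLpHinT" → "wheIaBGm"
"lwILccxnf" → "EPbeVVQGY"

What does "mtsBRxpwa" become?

FMLukQIPT

Rule — flip the case of every letter, then shift every letter 7 places backward in the alphabet (wrapping around).
"mtsBRxpwa" → "FMLukQIPT".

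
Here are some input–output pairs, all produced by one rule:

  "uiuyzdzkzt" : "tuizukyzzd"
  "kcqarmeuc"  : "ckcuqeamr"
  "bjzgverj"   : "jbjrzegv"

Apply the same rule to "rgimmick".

krgciimm

Looking at the pairs, the operation is to swap the first and last characters, then take characters alternately from the front and the back (1st, last, 2nd, 2nd-last, ...).
Doing the same to "rgimmick": "krgciimm".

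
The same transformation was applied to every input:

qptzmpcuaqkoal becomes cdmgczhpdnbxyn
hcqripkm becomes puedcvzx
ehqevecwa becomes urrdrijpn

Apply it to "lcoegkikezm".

pyrbxtxvmrz

The transformation: shift every letter 13 places forward in the alphabet (wrapping around) — i.e. ROT13, then swap each adjacent pair of characters (1↔2, 3↔4, ...).
Working it through for "lcoegkikezm": intermediate "ypbrtxvxrmz", final "pyrbxtxvmrz".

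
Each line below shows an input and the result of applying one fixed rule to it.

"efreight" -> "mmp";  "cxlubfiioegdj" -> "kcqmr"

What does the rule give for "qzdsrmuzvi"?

yacq

The transformation: keep one character in every 3, starting at position 1 (positions 1st, 4th, 7th, ...), then shift every letter 8 places forward in the alphabet (wrapping around).
Starting from "qzdsrmuzvi": after the first operation, "qsui"; after the second, "yacq".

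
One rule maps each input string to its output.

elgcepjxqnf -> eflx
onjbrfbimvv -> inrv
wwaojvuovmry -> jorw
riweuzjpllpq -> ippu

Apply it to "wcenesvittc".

The rule is to keep one character in every 3, starting at position 2 (positions 2nd, 5th, 8th, ...), then sort the characters into alphabetical order.
For "wcenesvittc", step one produces "ceic"; step two turns that into "ccei".

ccei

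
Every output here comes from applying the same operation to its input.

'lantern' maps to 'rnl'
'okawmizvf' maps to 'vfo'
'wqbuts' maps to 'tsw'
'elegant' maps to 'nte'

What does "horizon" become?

onh

Looking at the pairs, the operation is to move the last 2 characters to the front (rotate right by 2), then keep only the first 3 characters.
Applying both steps to "horizon": "onhoriz", then "onh".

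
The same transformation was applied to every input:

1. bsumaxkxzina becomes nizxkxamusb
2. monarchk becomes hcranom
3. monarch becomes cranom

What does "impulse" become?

The rule is to delete the last character, then reverse the string.
Working it through for "impulse": intermediate "impuls", final "slupmi".

slupmi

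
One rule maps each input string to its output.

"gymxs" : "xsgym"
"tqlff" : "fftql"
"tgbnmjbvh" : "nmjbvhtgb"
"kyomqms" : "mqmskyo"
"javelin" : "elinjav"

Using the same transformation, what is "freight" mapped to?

ightfre

The rule is to move the first 3 characters to the end (rotate left by 3).
Doing the same to "freight": "ightfre".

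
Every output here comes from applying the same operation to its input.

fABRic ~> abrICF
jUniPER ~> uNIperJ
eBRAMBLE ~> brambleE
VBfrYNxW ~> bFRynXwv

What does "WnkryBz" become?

NKRYbZw

Rule — move the first character to the end, then flip the case of every letter.
Applying that to "WnkryBz" gives "NKRYbZw".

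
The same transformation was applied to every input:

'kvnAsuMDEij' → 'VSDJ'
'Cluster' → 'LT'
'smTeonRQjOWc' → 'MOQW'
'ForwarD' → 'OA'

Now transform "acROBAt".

CB

Looking at the pairs, the operation is to keep one character in every 3, starting at position 2 (positions 2nd, 5th, 8th, ...), then convert every letter to uppercase.
Applying both steps to "acROBAt": "cB", then "CB".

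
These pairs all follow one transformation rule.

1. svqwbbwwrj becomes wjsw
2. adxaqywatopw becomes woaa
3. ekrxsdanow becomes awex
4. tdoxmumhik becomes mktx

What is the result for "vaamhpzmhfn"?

The pattern: keep one character in every 3, starting at position 1 (positions 1st, 4th, 7th, ...), then move the last 2 characters to the front (rotate right by 2).
For "vaamhpzmhfn", step one produces "vmzf"; step two turns that into "zfvm".

zfvm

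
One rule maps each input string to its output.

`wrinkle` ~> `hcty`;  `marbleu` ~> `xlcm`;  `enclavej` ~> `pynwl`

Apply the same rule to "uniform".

fytq

The pattern: delete the last 3 characters, then shift every letter 11 places forward in the alphabet (wrapping around).
Working it through for "uniform": intermediate "unif", final "fytq".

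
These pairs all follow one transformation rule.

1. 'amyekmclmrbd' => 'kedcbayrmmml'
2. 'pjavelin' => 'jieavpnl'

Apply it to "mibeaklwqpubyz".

lkiebbazywuqpm

Looking at the pairs, the operation is to sort the characters into reverse alphabetical order, then swap the front and back halves of the string.
"mibeaklwqpubyz" → "lkiebbazywuqpm".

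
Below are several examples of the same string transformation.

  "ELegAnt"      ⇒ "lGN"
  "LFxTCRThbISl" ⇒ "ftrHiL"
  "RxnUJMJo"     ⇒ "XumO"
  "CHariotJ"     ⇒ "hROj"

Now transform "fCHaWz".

cAZ

Rule — keep every other character starting from the second (positions 2nd, 4th, 6th, ...), then flip the case of every letter.
Working it through for "fCHaWz": intermediate "Caz", final "cAZ".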